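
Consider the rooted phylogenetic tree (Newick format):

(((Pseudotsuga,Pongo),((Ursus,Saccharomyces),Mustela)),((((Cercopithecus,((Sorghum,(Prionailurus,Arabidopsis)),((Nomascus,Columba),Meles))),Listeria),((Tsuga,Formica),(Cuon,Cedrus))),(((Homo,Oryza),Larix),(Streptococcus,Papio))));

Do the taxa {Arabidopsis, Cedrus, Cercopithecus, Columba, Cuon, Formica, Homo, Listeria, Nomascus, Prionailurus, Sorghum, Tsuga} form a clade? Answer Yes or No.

No

The MRCA of the listed taxa subtends ((((Cercopithecus,((Sorghum,(Prionailurus,Arabidopsis)),((Nomascus,Columba),Meles))),Listeria),((Tsuga,Formica),(Cuon,Cedrus))),(((Homo,Oryza),Larix),(Streptococcus,Papio))).
That clade also contains Larix, Meles, Oryza, Papio, Streptococcus, which are not in the proposed group, so the group is not monophyletic.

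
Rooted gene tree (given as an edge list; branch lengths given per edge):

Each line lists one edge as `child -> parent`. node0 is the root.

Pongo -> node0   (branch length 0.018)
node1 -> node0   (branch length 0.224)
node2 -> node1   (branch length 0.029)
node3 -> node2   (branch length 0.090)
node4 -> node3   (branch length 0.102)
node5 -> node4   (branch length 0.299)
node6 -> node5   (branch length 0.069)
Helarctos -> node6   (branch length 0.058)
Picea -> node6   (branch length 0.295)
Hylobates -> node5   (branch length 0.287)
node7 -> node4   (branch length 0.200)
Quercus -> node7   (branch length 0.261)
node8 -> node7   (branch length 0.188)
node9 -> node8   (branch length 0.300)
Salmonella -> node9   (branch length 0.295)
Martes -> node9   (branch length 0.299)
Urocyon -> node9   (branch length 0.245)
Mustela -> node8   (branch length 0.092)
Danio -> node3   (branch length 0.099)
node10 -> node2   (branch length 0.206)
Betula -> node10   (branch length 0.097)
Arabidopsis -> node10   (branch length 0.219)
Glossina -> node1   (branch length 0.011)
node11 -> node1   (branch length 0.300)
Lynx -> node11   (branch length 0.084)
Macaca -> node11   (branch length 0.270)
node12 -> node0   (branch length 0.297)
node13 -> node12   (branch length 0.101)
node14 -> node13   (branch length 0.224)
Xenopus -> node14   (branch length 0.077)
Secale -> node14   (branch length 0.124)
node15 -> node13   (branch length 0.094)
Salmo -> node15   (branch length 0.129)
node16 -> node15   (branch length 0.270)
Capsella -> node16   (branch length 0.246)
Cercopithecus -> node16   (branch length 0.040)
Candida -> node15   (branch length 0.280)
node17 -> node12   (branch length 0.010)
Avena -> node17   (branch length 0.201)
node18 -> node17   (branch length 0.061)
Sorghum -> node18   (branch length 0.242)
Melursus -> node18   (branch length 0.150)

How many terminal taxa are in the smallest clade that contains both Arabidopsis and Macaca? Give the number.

14

The MRCA of Arabidopsis and Macaca is the node subtending ((((((Helarctos,Picea),Hylobates),(Quercus,((Salmonella,Martes,Urocyon),Mustela))),Danio),(Betula,Arabidopsis)),Glossina,(Lynx,Macaca)).
That clade contains 14 terminal taxa: Arabidopsis, Betula, Danio, Glossina, Helarctos, Hylobates, Lynx, Macaca, Martes, Mustela, Picea, Quercus, Salmonella, Urocyon.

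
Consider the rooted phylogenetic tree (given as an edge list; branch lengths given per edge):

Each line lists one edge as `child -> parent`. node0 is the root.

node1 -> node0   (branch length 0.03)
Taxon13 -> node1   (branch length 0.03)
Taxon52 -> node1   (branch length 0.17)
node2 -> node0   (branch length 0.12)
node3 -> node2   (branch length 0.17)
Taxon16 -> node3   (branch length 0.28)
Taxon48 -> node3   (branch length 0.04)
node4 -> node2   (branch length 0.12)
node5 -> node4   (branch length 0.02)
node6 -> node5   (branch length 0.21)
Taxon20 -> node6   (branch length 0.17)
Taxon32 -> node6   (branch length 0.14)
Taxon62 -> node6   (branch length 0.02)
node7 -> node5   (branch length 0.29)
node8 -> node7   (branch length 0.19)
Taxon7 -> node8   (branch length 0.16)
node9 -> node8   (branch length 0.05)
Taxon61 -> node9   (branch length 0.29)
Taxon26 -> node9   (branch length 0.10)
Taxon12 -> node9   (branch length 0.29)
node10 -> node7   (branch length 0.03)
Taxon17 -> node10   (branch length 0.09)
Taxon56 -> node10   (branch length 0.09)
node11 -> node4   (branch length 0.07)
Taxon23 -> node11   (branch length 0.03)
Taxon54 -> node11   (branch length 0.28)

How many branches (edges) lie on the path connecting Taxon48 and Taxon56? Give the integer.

7

The MRCA of Taxon48 and Taxon56 is the node subtending ((Taxon16,Taxon48),(((Taxon20,Taxon32,Taxon62),((Taxon7,(Taxon61,Taxon26,Taxon12)),(Taxon17,Taxon56))),(Taxon23,Taxon54))).
From Taxon48 up to that node: 2 branches. From Taxon56 up to the same node: 5 branches. Total: 2 + 5 = 7.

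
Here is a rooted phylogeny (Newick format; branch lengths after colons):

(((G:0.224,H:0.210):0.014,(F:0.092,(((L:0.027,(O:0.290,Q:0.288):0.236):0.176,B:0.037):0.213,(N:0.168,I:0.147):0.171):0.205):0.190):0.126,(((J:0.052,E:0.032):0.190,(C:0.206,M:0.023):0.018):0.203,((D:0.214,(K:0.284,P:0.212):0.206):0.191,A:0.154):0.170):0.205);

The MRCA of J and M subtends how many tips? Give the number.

4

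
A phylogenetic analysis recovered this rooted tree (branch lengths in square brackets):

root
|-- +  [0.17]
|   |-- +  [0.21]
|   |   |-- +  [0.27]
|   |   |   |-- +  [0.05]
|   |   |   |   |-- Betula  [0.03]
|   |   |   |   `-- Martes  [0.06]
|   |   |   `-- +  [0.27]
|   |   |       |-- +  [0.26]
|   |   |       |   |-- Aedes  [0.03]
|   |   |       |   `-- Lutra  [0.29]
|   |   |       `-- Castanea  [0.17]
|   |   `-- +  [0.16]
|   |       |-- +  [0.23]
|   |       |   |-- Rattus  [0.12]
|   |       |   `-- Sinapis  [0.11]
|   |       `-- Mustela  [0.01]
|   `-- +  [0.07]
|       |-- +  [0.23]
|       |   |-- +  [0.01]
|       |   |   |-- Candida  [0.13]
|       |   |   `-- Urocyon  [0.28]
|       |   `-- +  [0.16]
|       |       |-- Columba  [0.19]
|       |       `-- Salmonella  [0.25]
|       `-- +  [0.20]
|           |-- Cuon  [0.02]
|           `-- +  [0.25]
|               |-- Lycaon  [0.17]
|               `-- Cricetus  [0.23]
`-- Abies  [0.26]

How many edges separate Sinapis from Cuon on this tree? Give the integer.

The MRCA of Sinapis and Cuon is the node subtending ((((Betula,Martes),((Aedes,Lutra),Castanea)),((Rattus,Sinapis),Mustela)),(((Candida,Urocyon),(Columba,Salmonella)),(Cuon,(Lycaon,Cricetus)))).
From Sinapis up to that node: 4 branches. From Cuon up to the same node: 3 branches. Total: 4 + 3 = 7.

7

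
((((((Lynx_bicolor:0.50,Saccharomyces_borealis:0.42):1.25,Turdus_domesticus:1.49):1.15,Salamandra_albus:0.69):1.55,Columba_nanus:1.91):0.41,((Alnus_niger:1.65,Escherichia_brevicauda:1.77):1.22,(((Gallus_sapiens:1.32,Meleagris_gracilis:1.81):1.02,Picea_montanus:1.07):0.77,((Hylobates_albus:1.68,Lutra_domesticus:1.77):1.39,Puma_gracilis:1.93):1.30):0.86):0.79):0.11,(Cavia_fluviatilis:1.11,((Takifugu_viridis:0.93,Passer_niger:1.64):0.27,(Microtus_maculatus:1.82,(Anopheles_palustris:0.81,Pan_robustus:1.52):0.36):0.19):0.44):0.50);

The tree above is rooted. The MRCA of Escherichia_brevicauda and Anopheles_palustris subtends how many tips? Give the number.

The MRCA of Escherichia_brevicauda and Anopheles_palustris is the root, so the clade is the entire tree.
That clade contains 19 terminal taxa: Alnus_niger, Anopheles_palustris, Cavia_fluviatilis, Columba_nanus, Escherichia_brevicauda, Gallus_sapiens, Hylobates_albus, Lutra_domesticus, Lynx_bicolor, Meleagris_gracilis, Microtus_maculatus, Pan_robustus, Passer_niger, Picea_montanus, Puma_gracilis, Saccharomyces_borealis, Salamandra_albus, Takifugu_viridis, Turdus_domesticus.

19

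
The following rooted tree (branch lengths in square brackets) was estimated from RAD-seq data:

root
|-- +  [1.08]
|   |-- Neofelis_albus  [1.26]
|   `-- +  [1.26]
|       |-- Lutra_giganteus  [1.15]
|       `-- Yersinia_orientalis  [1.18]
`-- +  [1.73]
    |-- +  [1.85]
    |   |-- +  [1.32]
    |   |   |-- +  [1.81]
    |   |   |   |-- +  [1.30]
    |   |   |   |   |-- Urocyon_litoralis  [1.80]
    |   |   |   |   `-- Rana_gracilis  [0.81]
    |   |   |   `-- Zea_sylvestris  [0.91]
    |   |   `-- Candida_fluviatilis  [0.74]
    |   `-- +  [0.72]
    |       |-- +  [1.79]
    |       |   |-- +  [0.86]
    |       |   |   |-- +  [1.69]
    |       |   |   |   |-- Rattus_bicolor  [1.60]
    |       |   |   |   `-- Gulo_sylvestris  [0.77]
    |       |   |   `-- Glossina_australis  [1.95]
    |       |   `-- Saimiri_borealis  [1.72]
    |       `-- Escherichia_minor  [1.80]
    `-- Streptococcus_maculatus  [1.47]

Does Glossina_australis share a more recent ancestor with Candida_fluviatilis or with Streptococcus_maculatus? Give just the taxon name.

The MRCA of Glossina_australis and Candida_fluviatilis subtends ((((Urocyon_litoralis,Rana_gracilis),Zea_sylvestris),Candida_fluviatilis),((((Rattus_bicolor,Gulo_sylvestris),Glossina_australis),Saimiri_borealis),Escherichia_minor)) (9 taxa).
The MRCA of Glossina_australis and Streptococcus_maculatus subtends (((((Urocyon_litoralis,Rana_gracilis),Zea_sylvestris),Candida_fluviatilis),((((Rattus_bicolor,Gulo_sylvestris),Glossina_australis),Saimiri_borealis),Escherichia_minor)),Streptococcus_maculatus) (10 taxa).
The first is nested inside the second, so Glossina_australis shares a more recent common ancestor with Candida_fluviatilis.

Candida_fluviatilis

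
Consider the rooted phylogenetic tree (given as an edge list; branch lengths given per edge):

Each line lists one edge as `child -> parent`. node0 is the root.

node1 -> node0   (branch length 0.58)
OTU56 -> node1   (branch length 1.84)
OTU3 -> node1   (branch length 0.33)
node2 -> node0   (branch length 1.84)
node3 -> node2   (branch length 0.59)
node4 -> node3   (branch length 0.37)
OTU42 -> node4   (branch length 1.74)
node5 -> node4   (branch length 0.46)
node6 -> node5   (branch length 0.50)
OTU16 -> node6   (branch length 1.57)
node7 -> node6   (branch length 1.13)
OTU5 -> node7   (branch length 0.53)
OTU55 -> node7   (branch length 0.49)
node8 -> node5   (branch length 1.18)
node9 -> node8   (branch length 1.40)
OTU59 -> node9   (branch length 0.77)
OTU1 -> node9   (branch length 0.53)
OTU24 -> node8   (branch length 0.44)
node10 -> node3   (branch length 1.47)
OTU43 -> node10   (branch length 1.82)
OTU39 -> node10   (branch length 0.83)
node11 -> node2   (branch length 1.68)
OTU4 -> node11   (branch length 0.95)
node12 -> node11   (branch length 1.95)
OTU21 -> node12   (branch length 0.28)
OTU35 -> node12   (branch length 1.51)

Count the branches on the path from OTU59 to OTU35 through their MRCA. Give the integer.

The MRCA of OTU59 and OTU35 is the node subtending (((OTU42,((OTU16,(OTU5,OTU55)),((OTU59,OTU1),OTU24))),(OTU43,OTU39)),(OTU4,(OTU21,OTU35))).
From OTU59 up to that node: 6 branches. From OTU35 up to the same node: 3 branches. Total: 6 + 3 = 9.

9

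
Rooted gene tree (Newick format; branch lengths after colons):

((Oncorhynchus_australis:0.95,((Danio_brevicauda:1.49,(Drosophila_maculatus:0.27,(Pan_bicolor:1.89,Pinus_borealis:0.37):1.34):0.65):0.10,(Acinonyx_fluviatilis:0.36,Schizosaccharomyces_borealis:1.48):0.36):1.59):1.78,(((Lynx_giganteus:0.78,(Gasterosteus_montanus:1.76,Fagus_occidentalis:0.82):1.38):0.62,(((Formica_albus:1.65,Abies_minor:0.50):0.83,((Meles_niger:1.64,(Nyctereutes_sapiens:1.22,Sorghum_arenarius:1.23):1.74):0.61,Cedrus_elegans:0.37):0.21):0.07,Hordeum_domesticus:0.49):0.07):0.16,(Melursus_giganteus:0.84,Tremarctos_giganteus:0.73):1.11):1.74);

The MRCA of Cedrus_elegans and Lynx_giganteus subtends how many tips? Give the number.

10

The MRCA of Cedrus_elegans and Lynx_giganteus is the node subtending ((Lynx_giganteus,(Gasterosteus_montanus,Fagus_occidentalis)),(((Formica_albus,Abies_minor),((Meles_niger,(Nyctereutes_sapiens,Sorghum_arenarius)),Cedrus_elegans)),Hordeum_domesticus)).
That clade contains 10 terminal taxa: Abies_minor, Cedrus_elegans, Fagus_occidentalis, Formica_albus, Gasterosteus_montanus, Hordeum_domesticus, Lynx_giganteus, Meles_niger, Nyctereutes_sapiens, Sorghum_arenarius.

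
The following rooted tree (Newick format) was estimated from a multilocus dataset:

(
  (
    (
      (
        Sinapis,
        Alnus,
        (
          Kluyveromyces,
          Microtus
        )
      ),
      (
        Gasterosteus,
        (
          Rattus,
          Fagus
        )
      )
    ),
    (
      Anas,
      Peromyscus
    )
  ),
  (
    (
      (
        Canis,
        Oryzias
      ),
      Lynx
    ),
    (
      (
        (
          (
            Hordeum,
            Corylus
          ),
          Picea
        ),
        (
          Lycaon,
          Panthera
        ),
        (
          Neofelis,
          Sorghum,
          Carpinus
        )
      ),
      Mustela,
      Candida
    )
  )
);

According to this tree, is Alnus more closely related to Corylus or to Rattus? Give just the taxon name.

The MRCA of Alnus and Rattus subtends ((Sinapis,Alnus,(Kluyveromyces,Microtus)),(Gasterosteus,(Rattus,Fagus))) (7 taxa).
The MRCA of Alnus and Corylus is the root, subtending the entire tree (22 taxa).
The first is nested inside the second, so Alnus shares a more recent common ancestor with Rattus.

Rattus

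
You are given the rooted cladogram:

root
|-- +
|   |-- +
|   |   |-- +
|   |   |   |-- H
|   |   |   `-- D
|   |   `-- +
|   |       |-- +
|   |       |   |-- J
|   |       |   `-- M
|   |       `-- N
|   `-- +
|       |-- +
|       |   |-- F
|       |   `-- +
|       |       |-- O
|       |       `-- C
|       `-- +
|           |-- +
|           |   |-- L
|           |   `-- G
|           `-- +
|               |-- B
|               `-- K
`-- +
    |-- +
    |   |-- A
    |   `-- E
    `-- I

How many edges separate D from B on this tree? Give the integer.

7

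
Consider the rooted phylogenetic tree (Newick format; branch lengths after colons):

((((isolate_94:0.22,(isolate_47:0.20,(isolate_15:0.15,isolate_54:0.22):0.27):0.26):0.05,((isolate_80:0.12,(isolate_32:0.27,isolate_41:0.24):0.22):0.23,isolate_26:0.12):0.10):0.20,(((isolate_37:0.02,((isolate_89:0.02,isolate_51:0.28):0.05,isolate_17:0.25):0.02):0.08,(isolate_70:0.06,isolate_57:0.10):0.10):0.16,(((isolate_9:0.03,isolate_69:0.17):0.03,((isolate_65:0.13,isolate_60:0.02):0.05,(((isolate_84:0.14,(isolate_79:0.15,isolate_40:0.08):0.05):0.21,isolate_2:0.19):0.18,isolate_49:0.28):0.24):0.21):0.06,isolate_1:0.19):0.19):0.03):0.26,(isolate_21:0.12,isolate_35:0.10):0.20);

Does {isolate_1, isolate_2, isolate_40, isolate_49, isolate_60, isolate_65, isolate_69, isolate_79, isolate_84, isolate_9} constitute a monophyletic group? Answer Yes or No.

Yes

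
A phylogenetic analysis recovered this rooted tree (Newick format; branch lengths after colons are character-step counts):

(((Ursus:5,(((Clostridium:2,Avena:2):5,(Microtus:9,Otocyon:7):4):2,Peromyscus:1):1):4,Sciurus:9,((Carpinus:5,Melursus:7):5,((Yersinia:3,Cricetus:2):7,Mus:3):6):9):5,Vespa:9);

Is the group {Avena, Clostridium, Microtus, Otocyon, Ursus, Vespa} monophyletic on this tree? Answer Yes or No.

The MRCA of the listed taxa is the root, so the smallest clade containing them is the whole tree.
That clade also contains Carpinus, Cricetus, Melursus, Mus, Peromyscus, Sciurus, Yersinia, which are not in the proposed group, so the group is not monophyletic.

No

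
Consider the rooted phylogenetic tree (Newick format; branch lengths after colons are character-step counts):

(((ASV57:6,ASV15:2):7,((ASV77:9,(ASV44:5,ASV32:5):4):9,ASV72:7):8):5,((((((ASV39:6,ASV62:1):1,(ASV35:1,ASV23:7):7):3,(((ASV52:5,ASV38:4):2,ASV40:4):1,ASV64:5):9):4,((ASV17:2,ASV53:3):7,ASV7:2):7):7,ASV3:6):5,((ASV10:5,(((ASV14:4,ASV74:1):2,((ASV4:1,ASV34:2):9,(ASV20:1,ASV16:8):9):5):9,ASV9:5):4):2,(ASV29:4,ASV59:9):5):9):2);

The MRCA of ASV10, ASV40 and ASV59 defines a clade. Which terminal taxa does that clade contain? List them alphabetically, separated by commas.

Tracing ASV10: it sits inside (ASV10,(((ASV14,ASV74),((ASV4,ASV34),(ASV20,ASV16))),ASV9)).
Tracing ASV40: it sits inside ((ASV52,ASV38),ASV40).
Tracing ASV59: it sits inside (ASV29,ASV59).
The smallest clade enclosing all 3 is ((((((ASV39,ASV62),(ASV35,ASV23)),(((ASV52,ASV38),ASV40),ASV64)),((ASV17,ASV53),ASV7)),ASV3),((ASV10,(((ASV14,ASV74),((ASV4,ASV34),(ASV20,ASV16))),ASV9)),(ASV29,ASV59))); the answer is its 22 terminal taxa in alphabetical order.

ASV10, ASV14, ASV16, ASV17, ASV20, ASV23, ASV29, ASV3, ASV34, ASV35, ASV38, ASV39, ASV4, ASV40, ASV52, ASV53, ASV59, ASV62, ASV64, ASV7, ASV74, ASV9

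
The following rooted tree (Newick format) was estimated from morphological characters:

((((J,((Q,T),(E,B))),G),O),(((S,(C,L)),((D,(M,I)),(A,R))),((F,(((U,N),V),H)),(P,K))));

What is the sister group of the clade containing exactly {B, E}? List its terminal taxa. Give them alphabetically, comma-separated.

The clade containing exactly {B, E} attaches to the tree at the node subtending ((Q,T),(E,B)).
The other lineage descending from that same node — the sister group — is (Q,T); its 2 tips in alphabetical order are the answer.

Q, T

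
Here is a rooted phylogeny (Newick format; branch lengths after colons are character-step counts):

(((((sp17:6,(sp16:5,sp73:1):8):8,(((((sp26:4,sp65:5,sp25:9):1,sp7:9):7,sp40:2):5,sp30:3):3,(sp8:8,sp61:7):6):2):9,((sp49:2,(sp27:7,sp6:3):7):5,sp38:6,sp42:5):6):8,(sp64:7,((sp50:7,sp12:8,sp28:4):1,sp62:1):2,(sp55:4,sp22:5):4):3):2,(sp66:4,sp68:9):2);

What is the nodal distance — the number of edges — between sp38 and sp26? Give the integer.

9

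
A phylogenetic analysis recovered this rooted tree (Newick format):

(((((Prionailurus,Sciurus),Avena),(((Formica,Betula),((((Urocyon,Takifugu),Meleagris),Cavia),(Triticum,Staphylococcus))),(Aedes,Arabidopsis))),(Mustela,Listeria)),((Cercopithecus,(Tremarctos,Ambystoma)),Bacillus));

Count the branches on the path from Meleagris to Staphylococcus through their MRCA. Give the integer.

The MRCA of Meleagris and Staphylococcus is the node subtending ((((Urocyon,Takifugu),Meleagris),Cavia),(Triticum,Staphylococcus)).
From Meleagris up to that node: 3 branches. From Staphylococcus up to the same node: 2 branches. Total: 3 + 2 = 5.

5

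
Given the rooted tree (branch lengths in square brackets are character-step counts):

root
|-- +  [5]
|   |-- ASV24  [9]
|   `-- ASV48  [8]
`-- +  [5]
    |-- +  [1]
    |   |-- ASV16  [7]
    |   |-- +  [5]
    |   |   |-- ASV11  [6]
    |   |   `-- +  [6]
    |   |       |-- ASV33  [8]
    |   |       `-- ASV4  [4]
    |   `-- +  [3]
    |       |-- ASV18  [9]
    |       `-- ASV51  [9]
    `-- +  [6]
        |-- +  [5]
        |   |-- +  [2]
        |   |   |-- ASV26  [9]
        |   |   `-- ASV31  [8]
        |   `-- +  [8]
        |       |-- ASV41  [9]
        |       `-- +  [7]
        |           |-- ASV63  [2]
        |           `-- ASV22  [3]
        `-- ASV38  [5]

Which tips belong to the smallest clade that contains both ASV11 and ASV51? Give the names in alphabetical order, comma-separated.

ASV11, ASV16, ASV18, ASV33, ASV4, ASV51

Tracing ASV11: it sits inside (ASV11,(ASV33,ASV4)).
Tracing ASV51: it sits inside (ASV18,ASV51).
The smallest clade enclosing both is (ASV16,(ASV11,(ASV33,ASV4)),(ASV18,ASV51)); the answer is its 6 terminal taxa in alphabetical order.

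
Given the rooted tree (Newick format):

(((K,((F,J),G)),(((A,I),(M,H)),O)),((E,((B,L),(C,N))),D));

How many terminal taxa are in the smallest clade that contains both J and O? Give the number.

The MRCA of J and O is the node subtending ((K,((F,J),G)),(((A,I),(M,H)),O)).
That clade contains 9 terminal taxa: A, F, G, H, I, J, K, M, O.

9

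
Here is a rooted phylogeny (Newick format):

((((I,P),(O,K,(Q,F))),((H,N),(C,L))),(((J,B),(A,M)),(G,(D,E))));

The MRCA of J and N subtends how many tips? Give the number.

17

The MRCA of J and N is the root, so the clade is the entire tree.
That clade contains 17 terminal taxa: A, B, C, D, E, F, G, H, I, J, K, L, M, N, O, P, Q.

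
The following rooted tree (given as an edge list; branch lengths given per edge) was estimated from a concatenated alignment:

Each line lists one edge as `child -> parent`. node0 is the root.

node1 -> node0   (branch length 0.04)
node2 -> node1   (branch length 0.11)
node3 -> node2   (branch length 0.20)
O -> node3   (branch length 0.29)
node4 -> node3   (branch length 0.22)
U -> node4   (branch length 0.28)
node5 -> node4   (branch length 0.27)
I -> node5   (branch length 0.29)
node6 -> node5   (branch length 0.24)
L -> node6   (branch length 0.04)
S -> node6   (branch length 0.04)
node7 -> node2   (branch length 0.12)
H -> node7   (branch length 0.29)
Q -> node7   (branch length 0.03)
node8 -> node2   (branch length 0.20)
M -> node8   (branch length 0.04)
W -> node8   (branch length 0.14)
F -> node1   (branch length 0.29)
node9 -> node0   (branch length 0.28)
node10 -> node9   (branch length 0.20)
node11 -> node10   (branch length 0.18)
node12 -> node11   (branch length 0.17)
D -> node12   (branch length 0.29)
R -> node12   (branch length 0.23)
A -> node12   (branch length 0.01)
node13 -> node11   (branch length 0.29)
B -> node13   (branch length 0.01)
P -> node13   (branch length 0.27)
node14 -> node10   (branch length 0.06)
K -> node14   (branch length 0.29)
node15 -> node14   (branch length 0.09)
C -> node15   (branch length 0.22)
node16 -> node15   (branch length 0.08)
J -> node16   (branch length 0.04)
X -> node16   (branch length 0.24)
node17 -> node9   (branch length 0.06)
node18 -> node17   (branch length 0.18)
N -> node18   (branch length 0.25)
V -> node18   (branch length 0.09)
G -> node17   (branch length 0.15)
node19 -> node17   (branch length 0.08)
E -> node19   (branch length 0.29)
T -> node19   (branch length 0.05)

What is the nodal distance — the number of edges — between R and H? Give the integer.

9

The MRCA of R and H is the root of the tree.
From R up to that node: 5 branches. From H up to the same node: 4 branches. Total: 5 + 4 = 9.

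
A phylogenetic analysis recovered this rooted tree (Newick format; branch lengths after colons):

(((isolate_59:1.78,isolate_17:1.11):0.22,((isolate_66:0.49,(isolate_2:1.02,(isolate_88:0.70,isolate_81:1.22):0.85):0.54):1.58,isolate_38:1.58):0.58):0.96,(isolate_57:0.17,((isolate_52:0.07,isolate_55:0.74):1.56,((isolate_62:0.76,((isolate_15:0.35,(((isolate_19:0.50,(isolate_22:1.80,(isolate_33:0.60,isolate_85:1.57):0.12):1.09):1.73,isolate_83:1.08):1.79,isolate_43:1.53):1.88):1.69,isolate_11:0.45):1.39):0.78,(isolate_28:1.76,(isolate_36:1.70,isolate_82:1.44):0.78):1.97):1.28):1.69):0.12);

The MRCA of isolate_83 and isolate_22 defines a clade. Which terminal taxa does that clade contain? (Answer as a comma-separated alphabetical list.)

isolate_19, isolate_22, isolate_33, isolate_83, isolate_85

Tracing isolate_83: it sits inside ((isolate_19,(isolate_22,(isolate_33,isolate_85))),isolate_83).
Tracing isolate_22: it sits inside (isolate_22,(isolate_33,isolate_85)).
The smallest clade enclosing both is ((isolate_19,(isolate_22,(isolate_33,isolate_85))),isolate_83); the answer is its 5 terminal taxa in alphabetical order.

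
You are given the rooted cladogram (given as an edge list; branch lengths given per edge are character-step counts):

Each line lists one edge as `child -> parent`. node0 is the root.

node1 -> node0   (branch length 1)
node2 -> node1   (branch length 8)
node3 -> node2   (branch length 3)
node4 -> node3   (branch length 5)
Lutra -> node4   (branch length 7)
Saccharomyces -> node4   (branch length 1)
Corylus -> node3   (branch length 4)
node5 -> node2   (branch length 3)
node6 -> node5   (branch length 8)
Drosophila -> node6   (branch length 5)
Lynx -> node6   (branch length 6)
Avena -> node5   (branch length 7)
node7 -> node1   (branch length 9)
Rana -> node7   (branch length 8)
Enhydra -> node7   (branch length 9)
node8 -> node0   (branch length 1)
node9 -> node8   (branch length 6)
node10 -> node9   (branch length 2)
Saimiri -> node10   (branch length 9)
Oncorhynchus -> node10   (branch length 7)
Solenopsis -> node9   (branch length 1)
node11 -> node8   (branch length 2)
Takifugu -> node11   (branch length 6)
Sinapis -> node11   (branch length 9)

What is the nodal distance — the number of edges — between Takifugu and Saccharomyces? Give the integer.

The MRCA of Takifugu and Saccharomyces is the root of the tree.
From Takifugu up to that node: 3 branches. From Saccharomyces up to the same node: 5 branches. Total: 3 + 5 = 8.

8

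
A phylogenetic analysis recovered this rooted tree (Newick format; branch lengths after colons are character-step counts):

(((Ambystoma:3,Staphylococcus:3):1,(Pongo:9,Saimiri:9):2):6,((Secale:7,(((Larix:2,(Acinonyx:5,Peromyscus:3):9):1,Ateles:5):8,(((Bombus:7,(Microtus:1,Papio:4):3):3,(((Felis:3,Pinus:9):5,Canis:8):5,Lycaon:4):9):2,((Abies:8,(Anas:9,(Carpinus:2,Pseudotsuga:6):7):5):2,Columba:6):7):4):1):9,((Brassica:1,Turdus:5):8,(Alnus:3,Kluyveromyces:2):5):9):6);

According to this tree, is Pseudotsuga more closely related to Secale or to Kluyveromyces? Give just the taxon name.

The MRCA of Pseudotsuga and Secale subtends (Secale,(((Larix,(Acinonyx,Peromyscus)),Ateles),(((Bombus,(Microtus,Papio)),(((Felis,Pinus),Canis),Lycaon)),((Abies,(Anas,(Carpinus,Pseudotsuga))),Columba)))) (17 taxa).
The MRCA of Pseudotsuga and Kluyveromyces subtends ((Secale,(((Larix,(Acinonyx,Peromyscus)),Ateles),(((Bombus,(Microtus,Papio)),(((Felis,Pinus),Canis),Lycaon)),((Abies,(Anas,(Carpinus,Pseudotsuga))),Columba)))),((Brassica,Turdus),(Alnus,Kluyveromyces))) (21 taxa).
The first is nested inside the second, so Pseudotsuga shares a more recent common ancestor with Secale.

Secale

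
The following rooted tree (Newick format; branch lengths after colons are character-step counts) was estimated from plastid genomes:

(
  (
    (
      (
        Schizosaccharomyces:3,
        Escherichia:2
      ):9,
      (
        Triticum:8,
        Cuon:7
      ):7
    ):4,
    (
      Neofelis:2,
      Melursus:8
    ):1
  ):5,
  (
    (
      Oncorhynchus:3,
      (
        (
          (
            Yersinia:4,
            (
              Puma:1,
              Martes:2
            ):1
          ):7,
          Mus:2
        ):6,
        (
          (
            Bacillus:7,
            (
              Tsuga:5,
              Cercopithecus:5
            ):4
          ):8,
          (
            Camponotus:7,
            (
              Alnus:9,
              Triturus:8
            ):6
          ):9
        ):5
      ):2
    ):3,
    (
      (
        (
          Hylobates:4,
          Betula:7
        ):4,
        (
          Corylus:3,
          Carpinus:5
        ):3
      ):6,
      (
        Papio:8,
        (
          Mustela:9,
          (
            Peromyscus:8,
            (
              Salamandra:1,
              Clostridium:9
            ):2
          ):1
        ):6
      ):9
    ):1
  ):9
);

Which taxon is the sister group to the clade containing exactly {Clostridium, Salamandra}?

Peromyscus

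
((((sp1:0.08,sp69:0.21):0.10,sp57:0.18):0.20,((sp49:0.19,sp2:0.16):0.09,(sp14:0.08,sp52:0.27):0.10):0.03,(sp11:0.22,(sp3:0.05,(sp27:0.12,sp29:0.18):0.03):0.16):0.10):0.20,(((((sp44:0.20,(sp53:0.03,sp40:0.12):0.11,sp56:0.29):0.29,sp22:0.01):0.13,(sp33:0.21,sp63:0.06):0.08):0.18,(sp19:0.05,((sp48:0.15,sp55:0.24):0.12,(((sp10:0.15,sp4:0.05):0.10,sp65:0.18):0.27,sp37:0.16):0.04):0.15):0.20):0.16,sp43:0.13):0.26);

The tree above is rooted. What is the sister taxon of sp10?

sp4

sp10 attaches to the tree at the node subtending (sp10,sp4).
The other lineage descending from that same node — the sister group — is the single tip sp4.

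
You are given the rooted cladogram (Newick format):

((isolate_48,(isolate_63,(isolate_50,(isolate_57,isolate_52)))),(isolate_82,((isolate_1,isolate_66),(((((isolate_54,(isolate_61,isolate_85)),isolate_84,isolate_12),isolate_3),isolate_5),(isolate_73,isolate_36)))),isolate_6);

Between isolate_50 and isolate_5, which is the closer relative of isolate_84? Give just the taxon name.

isolate_5

The MRCA of isolate_84 and isolate_5 subtends ((((isolate_54,(isolate_61,isolate_85)),isolate_84,isolate_12),isolate_3),isolate_5) (7 taxa).
The MRCA of isolate_84 and isolate_50 is the root, subtending the entire tree (18 taxa).
The first is nested inside the second, so isolate_84 shares a more recent common ancestor with isolate_5.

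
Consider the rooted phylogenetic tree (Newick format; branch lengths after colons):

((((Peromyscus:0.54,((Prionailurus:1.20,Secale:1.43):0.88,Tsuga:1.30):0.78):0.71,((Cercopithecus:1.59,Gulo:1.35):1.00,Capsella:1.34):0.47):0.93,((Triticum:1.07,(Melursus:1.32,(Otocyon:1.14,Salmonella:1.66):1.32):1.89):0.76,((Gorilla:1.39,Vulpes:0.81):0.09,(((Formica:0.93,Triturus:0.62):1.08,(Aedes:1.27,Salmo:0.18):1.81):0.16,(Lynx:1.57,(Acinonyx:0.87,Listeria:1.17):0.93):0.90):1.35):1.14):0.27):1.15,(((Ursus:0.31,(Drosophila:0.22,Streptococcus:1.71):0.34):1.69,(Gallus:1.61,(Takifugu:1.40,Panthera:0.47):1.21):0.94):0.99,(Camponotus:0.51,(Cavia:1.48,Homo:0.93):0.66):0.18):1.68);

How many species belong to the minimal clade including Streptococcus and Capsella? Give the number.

29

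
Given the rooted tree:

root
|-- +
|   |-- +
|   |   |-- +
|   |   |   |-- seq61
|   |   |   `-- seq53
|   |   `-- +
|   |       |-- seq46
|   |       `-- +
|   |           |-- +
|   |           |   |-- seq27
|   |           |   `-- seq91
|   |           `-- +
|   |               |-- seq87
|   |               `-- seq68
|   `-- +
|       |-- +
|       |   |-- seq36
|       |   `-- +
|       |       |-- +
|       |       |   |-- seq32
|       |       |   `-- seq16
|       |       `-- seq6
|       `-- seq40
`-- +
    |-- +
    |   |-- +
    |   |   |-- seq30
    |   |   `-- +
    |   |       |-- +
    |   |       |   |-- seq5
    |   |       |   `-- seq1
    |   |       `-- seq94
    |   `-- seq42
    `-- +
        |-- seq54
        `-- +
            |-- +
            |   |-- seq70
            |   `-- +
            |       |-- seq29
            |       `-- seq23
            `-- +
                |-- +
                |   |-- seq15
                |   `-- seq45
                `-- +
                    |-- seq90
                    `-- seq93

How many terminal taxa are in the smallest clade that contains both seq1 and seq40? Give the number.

The MRCA of seq1 and seq40 is the root, so the clade is the entire tree.
That clade contains 25 terminal taxa: seq1, seq15, seq16, seq23, seq27, seq29, seq30, seq32, seq36, seq40, seq42, seq45, seq46, seq5, seq53, seq54, seq6, seq61, seq68, seq70, seq87, seq90, seq91, seq93, seq94.

25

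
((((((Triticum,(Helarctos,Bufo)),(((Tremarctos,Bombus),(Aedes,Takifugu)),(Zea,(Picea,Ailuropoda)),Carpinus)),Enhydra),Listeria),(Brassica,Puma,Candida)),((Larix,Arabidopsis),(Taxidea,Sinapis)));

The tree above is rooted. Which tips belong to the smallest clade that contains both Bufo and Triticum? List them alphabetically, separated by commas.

Tracing Bufo: it sits inside (Helarctos,Bufo).
Tracing Triticum: it sits inside (Triticum,(Helarctos,Bufo)).
The smallest clade enclosing both is (Triticum,(Helarctos,Bufo)); the answer is its 3 terminal taxa in alphabetical order.

Bufo, Helarctos, Triticum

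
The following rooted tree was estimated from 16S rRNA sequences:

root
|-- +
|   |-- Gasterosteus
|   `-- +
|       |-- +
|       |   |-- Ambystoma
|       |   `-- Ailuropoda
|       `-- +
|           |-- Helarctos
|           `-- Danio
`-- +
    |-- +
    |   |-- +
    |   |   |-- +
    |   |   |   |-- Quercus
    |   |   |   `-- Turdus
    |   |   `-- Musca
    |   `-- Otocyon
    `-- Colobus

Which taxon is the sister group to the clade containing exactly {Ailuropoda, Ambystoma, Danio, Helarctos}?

Gasterosteus

The clade containing exactly {Ailuropoda, Ambystoma, Danio, Helarctos} attaches to the tree at the node subtending (Gasterosteus,((Ambystoma,Ailuropoda),(Helarctos,Danio))).
The other lineage descending from that same node — the sister group — is the single tip Gasterosteus.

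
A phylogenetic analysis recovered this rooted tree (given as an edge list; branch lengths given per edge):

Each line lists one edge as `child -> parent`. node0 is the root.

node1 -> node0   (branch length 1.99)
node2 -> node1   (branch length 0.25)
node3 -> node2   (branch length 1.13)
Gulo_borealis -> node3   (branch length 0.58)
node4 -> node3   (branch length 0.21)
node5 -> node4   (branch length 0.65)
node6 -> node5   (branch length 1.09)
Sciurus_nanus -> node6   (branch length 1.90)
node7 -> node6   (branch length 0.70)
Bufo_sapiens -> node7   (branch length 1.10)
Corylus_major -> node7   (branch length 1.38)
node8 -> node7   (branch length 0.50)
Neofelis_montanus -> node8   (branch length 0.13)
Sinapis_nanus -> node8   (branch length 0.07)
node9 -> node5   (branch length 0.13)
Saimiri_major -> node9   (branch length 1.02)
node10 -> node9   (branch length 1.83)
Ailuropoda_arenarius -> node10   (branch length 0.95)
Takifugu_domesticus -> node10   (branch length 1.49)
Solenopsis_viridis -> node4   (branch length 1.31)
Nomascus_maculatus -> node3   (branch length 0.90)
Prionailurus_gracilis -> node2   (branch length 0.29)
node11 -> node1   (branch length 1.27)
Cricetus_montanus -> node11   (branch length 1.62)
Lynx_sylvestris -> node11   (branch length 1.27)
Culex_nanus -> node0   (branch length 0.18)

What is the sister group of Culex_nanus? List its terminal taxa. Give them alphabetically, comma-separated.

Culex_nanus attaches directly to the root of the tree.
The other lineage descending from that same node — the sister group — is (((Gulo_borealis,(((Sciurus_nanus,(Bufo_sapiens,Corylus_major,(Neofelis_montanus,Sinapis_nanus))),(Saimiri_major,(Ailuropoda_arenarius,Takifugu_domesticus))),Solenopsis_viridis),Nomascus_maculatus),Prionailurus_gracilis),(Cricetus_montanus,Lynx_sylvestris)); its 14 tips in alphabetical order are the answer.

Ailuropoda_arenarius, Bufo_sapiens, Corylus_major, Cricetus_montanus, Gulo_borealis, Lynx_sylvestris, Neofelis_montanus, Nomascus_maculatus, Prionailurus_gracilis, Saimiri_major, Sciurus_nanus, Sinapis_nanus, Solenopsis_viridis, Takifugu_domesticus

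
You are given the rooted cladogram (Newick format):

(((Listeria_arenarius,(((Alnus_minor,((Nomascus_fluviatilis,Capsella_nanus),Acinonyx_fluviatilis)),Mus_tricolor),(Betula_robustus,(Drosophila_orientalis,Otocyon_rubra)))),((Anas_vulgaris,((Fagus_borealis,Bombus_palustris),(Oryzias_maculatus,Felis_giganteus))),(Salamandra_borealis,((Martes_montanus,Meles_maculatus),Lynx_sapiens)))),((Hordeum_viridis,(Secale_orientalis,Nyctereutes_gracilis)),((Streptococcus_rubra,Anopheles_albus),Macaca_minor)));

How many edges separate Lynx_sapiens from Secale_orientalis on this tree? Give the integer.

9

The MRCA of Lynx_sapiens and Secale_orientalis is the root of the tree.
From Lynx_sapiens up to that node: 5 branches. From Secale_orientalis up to the same node: 4 branches. Total: 5 + 4 = 9.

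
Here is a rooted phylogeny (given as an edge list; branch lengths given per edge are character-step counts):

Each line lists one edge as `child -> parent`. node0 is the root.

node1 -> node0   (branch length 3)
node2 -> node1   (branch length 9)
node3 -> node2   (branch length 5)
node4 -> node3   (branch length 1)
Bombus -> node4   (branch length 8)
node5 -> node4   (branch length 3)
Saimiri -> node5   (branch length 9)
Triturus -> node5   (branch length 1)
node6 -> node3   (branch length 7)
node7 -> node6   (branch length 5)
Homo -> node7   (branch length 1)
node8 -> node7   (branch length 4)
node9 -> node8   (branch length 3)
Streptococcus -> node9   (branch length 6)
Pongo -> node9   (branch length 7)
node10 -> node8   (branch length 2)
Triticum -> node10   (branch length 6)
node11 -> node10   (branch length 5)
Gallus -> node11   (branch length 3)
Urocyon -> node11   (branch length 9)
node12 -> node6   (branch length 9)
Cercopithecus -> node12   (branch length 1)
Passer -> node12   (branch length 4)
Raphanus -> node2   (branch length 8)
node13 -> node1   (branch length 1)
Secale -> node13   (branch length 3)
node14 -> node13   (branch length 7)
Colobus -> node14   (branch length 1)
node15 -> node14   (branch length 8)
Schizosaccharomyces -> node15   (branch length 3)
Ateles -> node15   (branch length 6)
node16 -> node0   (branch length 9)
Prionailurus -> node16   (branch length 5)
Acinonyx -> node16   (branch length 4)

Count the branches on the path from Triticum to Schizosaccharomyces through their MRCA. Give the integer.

11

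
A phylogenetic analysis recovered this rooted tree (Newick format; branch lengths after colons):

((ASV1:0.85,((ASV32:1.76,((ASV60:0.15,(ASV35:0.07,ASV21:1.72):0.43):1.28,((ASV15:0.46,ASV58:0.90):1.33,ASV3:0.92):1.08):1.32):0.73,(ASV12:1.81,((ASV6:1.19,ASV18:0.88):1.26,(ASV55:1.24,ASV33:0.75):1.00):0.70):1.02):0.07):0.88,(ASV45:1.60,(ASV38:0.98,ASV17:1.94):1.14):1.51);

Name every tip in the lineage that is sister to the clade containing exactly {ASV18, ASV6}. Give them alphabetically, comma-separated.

ASV33, ASV55

The clade containing exactly {ASV18, ASV6} attaches to the tree at the node subtending ((ASV6,ASV18),(ASV55,ASV33)).
The other lineage descending from that same node — the sister group — is (ASV55,ASV33); its 2 tips in alphabetical order are the answer.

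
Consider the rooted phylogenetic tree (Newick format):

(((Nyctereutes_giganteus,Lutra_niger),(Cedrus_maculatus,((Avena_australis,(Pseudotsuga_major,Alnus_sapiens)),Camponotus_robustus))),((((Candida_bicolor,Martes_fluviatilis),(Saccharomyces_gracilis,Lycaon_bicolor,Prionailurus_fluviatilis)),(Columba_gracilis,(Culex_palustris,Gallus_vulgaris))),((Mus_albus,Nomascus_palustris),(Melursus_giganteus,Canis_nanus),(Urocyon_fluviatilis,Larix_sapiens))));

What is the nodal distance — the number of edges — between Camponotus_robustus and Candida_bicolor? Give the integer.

9

The MRCA of Camponotus_robustus and Candida_bicolor is the root of the tree.
From Camponotus_robustus up to that node: 4 branches. From Candida_bicolor up to the same node: 5 branches. Total: 4 + 5 = 9.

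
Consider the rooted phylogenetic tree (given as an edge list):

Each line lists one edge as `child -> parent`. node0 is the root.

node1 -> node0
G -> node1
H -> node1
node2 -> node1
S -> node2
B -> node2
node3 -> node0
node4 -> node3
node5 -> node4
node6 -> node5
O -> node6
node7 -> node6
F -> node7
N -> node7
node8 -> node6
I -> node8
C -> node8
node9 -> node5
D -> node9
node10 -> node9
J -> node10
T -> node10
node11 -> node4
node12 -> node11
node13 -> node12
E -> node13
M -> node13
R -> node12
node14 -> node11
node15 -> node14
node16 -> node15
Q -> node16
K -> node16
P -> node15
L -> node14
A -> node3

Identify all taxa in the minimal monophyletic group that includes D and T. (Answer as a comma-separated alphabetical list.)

D, J, T

Tracing D: it sits inside (D,(J,T)).
Tracing T: it sits inside (J,T).
The smallest clade enclosing both is (D,(J,T)); the answer is its 3 terminal taxa in alphabetical order.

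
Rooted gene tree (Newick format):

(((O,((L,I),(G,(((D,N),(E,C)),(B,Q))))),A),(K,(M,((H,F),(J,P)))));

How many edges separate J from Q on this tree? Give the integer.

12

The MRCA of J and Q is the root of the tree.
From J up to that node: 5 branches. From Q up to the same node: 7 branches. Total: 5 + 7 = 12.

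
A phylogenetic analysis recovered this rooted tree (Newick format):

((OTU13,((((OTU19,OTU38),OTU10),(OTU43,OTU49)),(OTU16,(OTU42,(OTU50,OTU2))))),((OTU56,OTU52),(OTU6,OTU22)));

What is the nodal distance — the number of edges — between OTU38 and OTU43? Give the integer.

The MRCA of OTU38 and OTU43 is the node subtending (((OTU19,OTU38),OTU10),(OTU43,OTU49)).
From OTU38 up to that node: 3 branches. From OTU43 up to the same node: 2 branches. Total: 3 + 2 = 5.

5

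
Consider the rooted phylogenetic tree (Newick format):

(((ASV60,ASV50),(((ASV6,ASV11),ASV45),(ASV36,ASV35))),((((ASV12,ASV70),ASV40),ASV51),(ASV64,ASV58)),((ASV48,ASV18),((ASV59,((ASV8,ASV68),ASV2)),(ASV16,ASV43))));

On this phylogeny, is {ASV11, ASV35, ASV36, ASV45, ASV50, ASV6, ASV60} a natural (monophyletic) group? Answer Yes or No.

Yes

The most recent common ancestor of these taxa subtends ((ASV60,ASV50),(((ASV6,ASV11),ASV45),(ASV36,ASV35))).
That clade has exactly 7 tips — every listed taxon and nothing else — so the group is monophyletic.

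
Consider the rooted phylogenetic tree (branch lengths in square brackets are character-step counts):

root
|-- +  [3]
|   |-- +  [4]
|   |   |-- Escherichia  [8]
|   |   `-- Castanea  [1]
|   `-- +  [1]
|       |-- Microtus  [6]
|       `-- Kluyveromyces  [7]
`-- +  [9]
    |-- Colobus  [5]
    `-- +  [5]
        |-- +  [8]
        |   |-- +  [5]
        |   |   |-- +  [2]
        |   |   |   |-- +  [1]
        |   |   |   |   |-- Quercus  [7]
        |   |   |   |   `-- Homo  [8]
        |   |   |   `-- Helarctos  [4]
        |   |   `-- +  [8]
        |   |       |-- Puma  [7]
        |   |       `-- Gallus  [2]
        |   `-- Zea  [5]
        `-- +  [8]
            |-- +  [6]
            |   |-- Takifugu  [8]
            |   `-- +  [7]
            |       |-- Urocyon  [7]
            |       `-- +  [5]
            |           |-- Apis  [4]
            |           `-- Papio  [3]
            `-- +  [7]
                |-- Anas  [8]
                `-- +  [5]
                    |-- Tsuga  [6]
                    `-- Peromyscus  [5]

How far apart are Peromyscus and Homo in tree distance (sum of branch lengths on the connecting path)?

The path runs Peromyscus → … → MRCA → … → Homo; the MRCA is the node subtending (((((Quercus,Homo),Helarctos),(Puma,Gallus)),Zea),((Takifugu,(Urocyon,(Apis,Papio))),(Anas,(Tsuga,Peromyscus)))).
Branch lengths along that path: 5 + 5 + 7 + 8 + 8 + 5 + 2 + 1 + 8 = 49.

49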